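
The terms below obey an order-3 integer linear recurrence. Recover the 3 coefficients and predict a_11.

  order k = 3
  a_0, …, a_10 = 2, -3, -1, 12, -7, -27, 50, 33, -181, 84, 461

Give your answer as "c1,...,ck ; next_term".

0,-2,3 ; -711

  a_3 = 0·-1 + -2·-3 + 3·2 = 12
  a_4 = 0·12 + -2·-1 + 3·-3 = -7
  a_5 = 0·-7 + -2·12 + 3·-1 = -27
  a_6 = 0·-27 + -2·-7 + 3·12 = 50
  a_7 = 0·50 + -2·-27 + 3·-7 = 33
  a_8 = 0·33 + -2·50 + 3·-27 = -181
  a_9 = 0·-181 + -2·33 + 3·50 = 84
  a_10 = 0·84 + -2·-181 + 3·33 = 461
  a_11 = 0·461 + -2·84 + 3·-181 = -711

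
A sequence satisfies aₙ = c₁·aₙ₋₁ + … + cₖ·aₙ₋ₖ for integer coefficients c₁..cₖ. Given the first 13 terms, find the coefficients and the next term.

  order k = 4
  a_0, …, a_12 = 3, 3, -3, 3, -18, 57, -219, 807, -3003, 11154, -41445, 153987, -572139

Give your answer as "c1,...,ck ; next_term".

  a_4 = -3·3 + 3·-3 + 1·3 + -1·3 = -18
  a_5 = -3·-18 + 3·3 + 1·-3 + -1·3 = 57
  a_6 = -3·57 + 3·-18 + 1·3 + -1·-3 = -219
  a_7 = -3·-219 + 3·57 + 1·-18 + -1·3 = 807
  a_8 = -3·807 + 3·-219 + 1·57 + -1·-18 = -3003
  a_9 = -3·-3003 + 3·807 + 1·-219 + -1·57 = 11154
  a_10 = -3·11154 + 3·-3003 + 1·807 + -1·-219 = -41445
  a_11 = -3·-41445 + 3·11154 + 1·-3003 + -1·807 = 153987
  a_12 = -3·153987 + 3·-41445 + 1·11154 + -1·-3003 = -572139
  a_13 = -3·-572139 + 3·153987 + 1·-41445 + -1·11154 = 2125779

-3,3,1,-1 ; 2125779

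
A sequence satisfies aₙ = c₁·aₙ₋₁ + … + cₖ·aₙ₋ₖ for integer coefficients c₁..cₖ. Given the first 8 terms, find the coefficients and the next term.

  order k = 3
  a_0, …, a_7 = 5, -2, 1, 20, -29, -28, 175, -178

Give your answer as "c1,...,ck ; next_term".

-1,-3,3 ; -431

  a_3 = -1·1 + -3·-2 + 3·5 = 20
  a_4 = -1·20 + -3·1 + 3·-2 = -29
  a_5 = -1·-29 + -3·20 + 3·1 = -28
  a_6 = -1·-28 + -3·-29 + 3·20 = 175
  a_7 = -1·175 + -3·-28 + 3·-29 = -178
  a_8 = -1·-178 + -3·175 + 3·-28 = -431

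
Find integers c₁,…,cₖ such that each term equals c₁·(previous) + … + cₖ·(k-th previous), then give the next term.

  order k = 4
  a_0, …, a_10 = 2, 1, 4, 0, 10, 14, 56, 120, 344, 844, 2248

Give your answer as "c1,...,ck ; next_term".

2,2,-2,2 ; 5736

  a_4 = 2·0 + 2·4 + -2·1 + 2·2 = 10
  a_5 = 2·10 + 2·0 + -2·4 + 2·1 = 14
  a_6 = 2·14 + 2·10 + -2·0 + 2·4 = 56
  a_7 = 2·56 + 2·14 + -2·10 + 2·0 = 120
  a_8 = 2·120 + 2·56 + -2·14 + 2·10 = 344
  a_9 = 2·344 + 2·120 + -2·56 + 2·14 = 844
  a_10 = 2·844 + 2·344 + -2·120 + 2·56 = 2248
  a_11 = 2·2248 + 2·844 + -2·344 + 2·120 = 5736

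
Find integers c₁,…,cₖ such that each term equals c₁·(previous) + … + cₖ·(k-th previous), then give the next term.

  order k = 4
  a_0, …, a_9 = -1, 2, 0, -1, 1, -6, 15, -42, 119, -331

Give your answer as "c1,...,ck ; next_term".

  a_4 = -2·-1 + 2·0 + -1·2 + -1·-1 = 1
  a_5 = -2·1 + 2·-1 + -1·0 + -1·2 = -6
  a_6 = -2·-6 + 2·1 + -1·-1 + -1·0 = 15
  a_7 = -2·15 + 2·-6 + -1·1 + -1·-1 = -42
  a_8 = -2·-42 + 2·15 + -1·-6 + -1·1 = 119
  a_9 = -2·119 + 2·-42 + -1·15 + -1·-6 = -331
  a_10 = -2·-331 + 2·119 + -1·-42 + -1·15 = 927

-2,2,-1,-1 ; 927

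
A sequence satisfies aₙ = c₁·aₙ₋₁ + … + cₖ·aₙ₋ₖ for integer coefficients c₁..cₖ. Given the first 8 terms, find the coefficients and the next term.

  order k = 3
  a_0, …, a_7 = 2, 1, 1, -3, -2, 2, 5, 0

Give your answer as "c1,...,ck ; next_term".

0,-1,-1 ; -7

  a_3 = 0·1 + -1·1 + -1·2 = -3
  a_4 = 0·-3 + -1·1 + -1·1 = -2
  a_5 = 0·-2 + -1·-3 + -1·1 = 2
  a_6 = 0·2 + -1·-2 + -1·-3 = 5
  a_7 = 0·5 + -1·2 + -1·-2 = 0
  a_8 = 0·0 + -1·5 + -1·2 = -7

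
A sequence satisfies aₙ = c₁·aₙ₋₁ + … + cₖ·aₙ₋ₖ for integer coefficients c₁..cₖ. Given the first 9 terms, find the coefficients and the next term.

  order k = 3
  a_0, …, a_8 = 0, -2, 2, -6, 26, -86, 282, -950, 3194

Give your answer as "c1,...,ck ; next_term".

  a_3 = -3·2 + 0·-2 + -4·0 = -6
  a_4 = -3·-6 + 0·2 + -4·-2 = 26
  a_5 = -3·26 + 0·-6 + -4·2 = -86
  a_6 = -3·-86 + 0·26 + -4·-6 = 282
  a_7 = -3·282 + 0·-86 + -4·26 = -950
  a_8 = -3·-950 + 0·282 + -4·-86 = 3194
  a_9 = -3·3194 + 0·-950 + -4·282 = -10710

-3,0,-4 ; -10710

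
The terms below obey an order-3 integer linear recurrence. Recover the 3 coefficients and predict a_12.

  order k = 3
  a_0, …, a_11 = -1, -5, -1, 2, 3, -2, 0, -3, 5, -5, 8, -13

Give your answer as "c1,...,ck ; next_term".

-1,0,-1 ; 18

  a_3 = -1·-1 + 0·-5 + -1·-1 = 2
  a_4 = -1·2 + 0·-1 + -1·-5 = 3
  a_5 = -1·3 + 0·2 + -1·-1 = -2
  a_6 = -1·-2 + 0·3 + -1·2 = 0
  a_7 = -1·0 + 0·-2 + -1·3 = -3
  a_8 = -1·-3 + 0·0 + -1·-2 = 5
  a_9 = -1·5 + 0·-3 + -1·0 = -5
  a_10 = -1·-5 + 0·5 + -1·-3 = 8
  a_11 = -1·8 + 0·-5 + -1·5 = -13
  a_12 = -1·-13 + 0·8 + -1·-5 = 18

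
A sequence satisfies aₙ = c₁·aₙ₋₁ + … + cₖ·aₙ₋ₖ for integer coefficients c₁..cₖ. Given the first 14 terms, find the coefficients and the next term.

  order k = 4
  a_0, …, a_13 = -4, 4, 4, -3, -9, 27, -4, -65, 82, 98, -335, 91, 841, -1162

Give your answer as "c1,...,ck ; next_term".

  a_4 = -1·-3 + -2·4 + 1·4 + 2·-4 = -9
  a_5 = -1·-9 + -2·-3 + 1·4 + 2·4 = 27
  a_6 = -1·27 + -2·-9 + 1·-3 + 2·4 = -4
  a_7 = -1·-4 + -2·27 + 1·-9 + 2·-3 = -65
  a_8 = -1·-65 + -2·-4 + 1·27 + 2·-9 = 82
  a_9 = -1·82 + -2·-65 + 1·-4 + 2·27 = 98
  a_10 = -1·98 + -2·82 + 1·-65 + 2·-4 = -335
  a_11 = -1·-335 + -2·98 + 1·82 + 2·-65 = 91
  a_12 = -1·91 + -2·-335 + 1·98 + 2·82 = 841
  a_13 = -1·841 + -2·91 + 1·-335 + 2·98 = -1162
  a_14 = -1·-1162 + -2·841 + 1·91 + 2·-335 = -1099

-1,-2,1,2 ; -1099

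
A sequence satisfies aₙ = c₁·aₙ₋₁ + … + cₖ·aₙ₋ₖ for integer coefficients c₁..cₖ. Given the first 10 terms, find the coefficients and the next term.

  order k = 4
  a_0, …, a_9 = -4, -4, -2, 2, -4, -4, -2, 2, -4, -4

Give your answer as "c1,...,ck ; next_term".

0,0,0,1 ; -2

  a_4 = 0·2 + 0·-2 + 0·-4 + 1·-4 = -4
  a_5 = 0·-4 + 0·2 + 0·-2 + 1·-4 = -4
  a_6 = 0·-4 + 0·-4 + 0·2 + 1·-2 = -2
  a_7 = 0·-2 + 0·-4 + 0·-4 + 1·2 = 2
  a_8 = 0·2 + 0·-2 + 0·-4 + 1·-4 = -4
  a_9 = 0·-4 + 0·2 + 0·-2 + 1·-4 = -4
  a_10 = 0·-4 + 0·-4 + 0·2 + 1·-2 = -2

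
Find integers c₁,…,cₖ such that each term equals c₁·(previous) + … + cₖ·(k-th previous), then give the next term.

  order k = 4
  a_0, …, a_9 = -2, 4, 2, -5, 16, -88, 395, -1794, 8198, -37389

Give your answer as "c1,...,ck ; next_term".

-4,2,-3,-2 ; 170544

  a_4 = -4·-5 + 2·2 + -3·4 + -2·-2 = 16
  a_5 = -4·16 + 2·-5 + -3·2 + -2·4 = -88
  a_6 = -4·-88 + 2·16 + -3·-5 + -2·2 = 395
  a_7 = -4·395 + 2·-88 + -3·16 + -2·-5 = -1794
  a_8 = -4·-1794 + 2·395 + -3·-88 + -2·16 = 8198
  a_9 = -4·8198 + 2·-1794 + -3·395 + -2·-88 = -37389
  a_10 = -4·-37389 + 2·8198 + -3·-1794 + -2·395 = 170544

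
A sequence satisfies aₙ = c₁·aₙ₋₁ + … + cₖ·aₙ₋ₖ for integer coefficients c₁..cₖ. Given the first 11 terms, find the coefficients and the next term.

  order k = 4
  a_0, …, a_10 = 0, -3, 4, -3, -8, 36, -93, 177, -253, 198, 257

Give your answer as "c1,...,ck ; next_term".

  a_4 = -3·-3 + -2·4 + 3·-3 + 2·0 = -8
  a_5 = -3·-8 + -2·-3 + 3·4 + 2·-3 = 36
  a_6 = -3·36 + -2·-8 + 3·-3 + 2·4 = -93
  a_7 = -3·-93 + -2·36 + 3·-8 + 2·-3 = 177
  a_8 = -3·177 + -2·-93 + 3·36 + 2·-8 = -253
  a_9 = -3·-253 + -2·177 + 3·-93 + 2·36 = 198
  a_10 = -3·198 + -2·-253 + 3·177 + 2·-93 = 257
  a_11 = -3·257 + -2·198 + 3·-253 + 2·177 = -1572

-3,-2,3,2 ; -1572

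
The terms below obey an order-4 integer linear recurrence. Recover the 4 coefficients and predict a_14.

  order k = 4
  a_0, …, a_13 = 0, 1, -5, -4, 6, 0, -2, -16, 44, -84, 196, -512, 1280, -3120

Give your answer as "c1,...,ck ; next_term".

  a_4 = -2·-4 + 0·-5 + -2·1 + 2·0 = 6
  a_5 = -2·6 + 0·-4 + -2·-5 + 2·1 = 0
  a_6 = -2·0 + 0·6 + -2·-4 + 2·-5 = -2
  a_7 = -2·-2 + 0·0 + -2·6 + 2·-4 = -16
  a_8 = -2·-16 + 0·-2 + -2·0 + 2·6 = 44
  a_9 = -2·44 + 0·-16 + -2·-2 + 2·0 = -84
  a_10 = -2·-84 + 0·44 + -2·-16 + 2·-2 = 196
  a_11 = -2·196 + 0·-84 + -2·44 + 2·-16 = -512
  a_12 = -2·-512 + 0·196 + -2·-84 + 2·44 = 1280
  a_13 = -2·1280 + 0·-512 + -2·196 + 2·-84 = -3120
  a_14 = -2·-3120 + 0·1280 + -2·-512 + 2·196 = 7656

-2,0,-2,2 ; 7656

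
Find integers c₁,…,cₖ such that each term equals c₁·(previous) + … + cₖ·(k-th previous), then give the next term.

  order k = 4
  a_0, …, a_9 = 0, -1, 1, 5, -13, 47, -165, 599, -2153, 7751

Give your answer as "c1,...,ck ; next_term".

-3,2,0,2 ; -27889

  a_4 = -3·5 + 2·1 + 0·-1 + 2·0 = -13
  a_5 = -3·-13 + 2·5 + 0·1 + 2·-1 = 47
  a_6 = -3·47 + 2·-13 + 0·5 + 2·1 = -165
  a_7 = -3·-165 + 2·47 + 0·-13 + 2·5 = 599
  a_8 = -3·599 + 2·-165 + 0·47 + 2·-13 = -2153
  a_9 = -3·-2153 + 2·599 + 0·-165 + 2·47 = 7751
  a_10 = -3·7751 + 2·-2153 + 0·599 + 2·-165 = -27889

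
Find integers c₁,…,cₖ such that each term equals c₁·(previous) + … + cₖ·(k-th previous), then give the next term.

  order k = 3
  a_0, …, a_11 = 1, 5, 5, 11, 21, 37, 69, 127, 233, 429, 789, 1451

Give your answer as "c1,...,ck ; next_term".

1,1,1 ; 2669

  a_3 = 1·5 + 1·5 + 1·1 = 11
  a_4 = 1·11 + 1·5 + 1·5 = 21
  a_5 = 1·21 + 1·11 + 1·5 = 37
  a_6 = 1·37 + 1·21 + 1·11 = 69
  a_7 = 1·69 + 1·37 + 1·21 = 127
  a_8 = 1·127 + 1·69 + 1·37 = 233
  a_9 = 1·233 + 1·127 + 1·69 = 429
  a_10 = 1·429 + 1·233 + 1·127 = 789
  a_11 = 1·789 + 1·429 + 1·233 = 1451
  a_12 = 1·1451 + 1·789 + 1·429 = 2669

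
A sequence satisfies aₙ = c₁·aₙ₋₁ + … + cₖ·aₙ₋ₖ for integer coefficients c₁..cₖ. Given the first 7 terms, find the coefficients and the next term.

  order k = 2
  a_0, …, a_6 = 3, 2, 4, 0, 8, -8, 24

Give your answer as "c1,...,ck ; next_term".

  a_2 = -1·2 + 2·3 = 4
  a_3 = -1·4 + 2·2 = 0
  a_4 = -1·0 + 2·4 = 8
  a_5 = -1·8 + 2·0 = -8
  a_6 = -1·-8 + 2·8 = 24
  a_7 = -1·24 + 2·-8 = -40

-1,2 ; -40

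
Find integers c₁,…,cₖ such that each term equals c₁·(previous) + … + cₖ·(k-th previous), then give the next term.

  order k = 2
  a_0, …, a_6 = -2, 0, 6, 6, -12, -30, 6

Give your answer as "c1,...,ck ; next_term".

  a_2 = 1·0 + -3·-2 = 6
  a_3 = 1·6 + -3·0 = 6
  a_4 = 1·6 + -3·6 = -12
  a_5 = 1·-12 + -3·6 = -30
  a_6 = 1·-30 + -3·-12 = 6
  a_7 = 1·6 + -3·-30 = 96

1,-3 ; 96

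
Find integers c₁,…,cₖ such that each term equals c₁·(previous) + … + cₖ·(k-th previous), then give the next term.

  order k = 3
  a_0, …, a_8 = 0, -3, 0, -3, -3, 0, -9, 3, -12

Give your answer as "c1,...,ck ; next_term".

-1,1,2 ; -3

  a_3 = -1·0 + 1·-3 + 2·0 = -3
  a_4 = -1·-3 + 1·0 + 2·-3 = -3
  a_5 = -1·-3 + 1·-3 + 2·0 = 0
  a_6 = -1·0 + 1·-3 + 2·-3 = -9
  a_7 = -1·-9 + 1·0 + 2·-3 = 3
  a_8 = -1·3 + 1·-9 + 2·0 = -12
  a_9 = -1·-12 + 1·3 + 2·-9 = -3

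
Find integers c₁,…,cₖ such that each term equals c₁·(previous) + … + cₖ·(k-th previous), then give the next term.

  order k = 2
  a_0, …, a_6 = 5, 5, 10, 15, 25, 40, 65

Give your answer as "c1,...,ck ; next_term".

1,1 ; 105

  a_2 = 1·5 + 1·5 = 10
  a_3 = 1·10 + 1·5 = 15
  a_4 = 1·15 + 1·10 = 25
  a_5 = 1·25 + 1·15 = 40
  a_6 = 1·40 + 1·25 = 65
  a_7 = 1·65 + 1·40 = 105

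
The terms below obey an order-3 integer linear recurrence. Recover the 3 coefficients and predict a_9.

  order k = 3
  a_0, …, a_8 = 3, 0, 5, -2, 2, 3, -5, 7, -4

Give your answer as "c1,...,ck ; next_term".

  a_3 = -1·5 + 0·0 + 1·3 = -2
  a_4 = -1·-2 + 0·5 + 1·0 = 2
  a_5 = -1·2 + 0·-2 + 1·5 = 3
  a_6 = -1·3 + 0·2 + 1·-2 = -5
  a_7 = -1·-5 + 0·3 + 1·2 = 7
  a_8 = -1·7 + 0·-5 + 1·3 = -4
  a_9 = -1·-4 + 0·7 + 1·-5 = -1

-1,0,1 ; -1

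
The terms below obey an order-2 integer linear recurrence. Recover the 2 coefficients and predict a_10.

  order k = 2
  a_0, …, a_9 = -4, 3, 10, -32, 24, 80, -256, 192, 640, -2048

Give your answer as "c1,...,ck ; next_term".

-2,-4 ; 1536

  a_2 = -2·3 + -4·-4 = 10
  a_3 = -2·10 + -4·3 = -32
  a_4 = -2·-32 + -4·10 = 24
  a_5 = -2·24 + -4·-32 = 80
  a_6 = -2·80 + -4·24 = -256
  a_7 = -2·-256 + -4·80 = 192
  a_8 = -2·192 + -4·-256 = 640
  a_9 = -2·640 + -4·192 = -2048
  a_10 = -2·-2048 + -4·640 = 1536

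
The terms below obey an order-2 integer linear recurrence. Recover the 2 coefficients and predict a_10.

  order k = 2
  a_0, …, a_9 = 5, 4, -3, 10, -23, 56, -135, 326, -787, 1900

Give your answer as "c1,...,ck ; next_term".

-2,1 ; -4587

  a_2 = -2·4 + 1·5 = -3
  a_3 = -2·-3 + 1·4 = 10
  a_4 = -2·10 + 1·-3 = -23
  a_5 = -2·-23 + 1·10 = 56
  a_6 = -2·56 + 1·-23 = -135
  a_7 = -2·-135 + 1·56 = 326
  a_8 = -2·326 + 1·-135 = -787
  a_9 = -2·-787 + 1·326 = 1900
  a_10 = -2·1900 + 1·-787 = -4587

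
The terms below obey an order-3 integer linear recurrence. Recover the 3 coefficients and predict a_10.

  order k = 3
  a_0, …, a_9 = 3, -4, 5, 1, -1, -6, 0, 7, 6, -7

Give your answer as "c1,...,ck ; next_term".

  a_3 = 0·5 + -1·-4 + -1·3 = 1
  a_4 = 0·1 + -1·5 + -1·-4 = -1
  a_5 = 0·-1 + -1·1 + -1·5 = -6
  a_6 = 0·-6 + -1·-1 + -1·1 = 0
  a_7 = 0·0 + -1·-6 + -1·-1 = 7
  a_8 = 0·7 + -1·0 + -1·-6 = 6
  a_9 = 0·6 + -1·7 + -1·0 = -7
  a_10 = 0·-7 + -1·6 + -1·7 = -13

0,-1,-1 ; -13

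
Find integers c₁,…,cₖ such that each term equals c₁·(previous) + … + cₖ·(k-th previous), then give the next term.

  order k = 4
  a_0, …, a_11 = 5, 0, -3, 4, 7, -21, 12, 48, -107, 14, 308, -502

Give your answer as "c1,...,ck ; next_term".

-1,-2,2,1 ; -193

  a_4 = -1·4 + -2·-3 + 2·0 + 1·5 = 7
  a_5 = -1·7 + -2·4 + 2·-3 + 1·0 = -21
  a_6 = -1·-21 + -2·7 + 2·4 + 1·-3 = 12
  a_7 = -1·12 + -2·-21 + 2·7 + 1·4 = 48
  a_8 = -1·48 + -2·12 + 2·-21 + 1·7 = -107
  a_9 = -1·-107 + -2·48 + 2·12 + 1·-21 = 14
  a_10 = -1·14 + -2·-107 + 2·48 + 1·12 = 308
  a_11 = -1·308 + -2·14 + 2·-107 + 1·48 = -502
  a_12 = -1·-502 + -2·308 + 2·14 + 1·-107 = -193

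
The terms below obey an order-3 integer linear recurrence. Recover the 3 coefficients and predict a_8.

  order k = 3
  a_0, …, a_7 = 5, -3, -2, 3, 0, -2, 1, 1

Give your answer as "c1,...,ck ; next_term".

  a_3 = 1·-2 + 0·-3 + 1·5 = 3
  a_4 = 1·3 + 0·-2 + 1·-3 = 0
  a_5 = 1·0 + 0·3 + 1·-2 = -2
  a_6 = 1·-2 + 0·0 + 1·3 = 1
  a_7 = 1·1 + 0·-2 + 1·0 = 1
  a_8 = 1·1 + 0·1 + 1·-2 = -1

1,0,1 ; -1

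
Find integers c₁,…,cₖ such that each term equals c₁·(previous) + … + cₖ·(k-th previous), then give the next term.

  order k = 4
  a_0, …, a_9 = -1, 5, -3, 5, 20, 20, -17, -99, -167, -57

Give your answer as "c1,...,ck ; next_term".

  a_4 = 2·5 + -3·-3 + 0·5 + -1·-1 = 20
  a_5 = 2·20 + -3·5 + 0·-3 + -1·5 = 20
  a_6 = 2·20 + -3·20 + 0·5 + -1·-3 = -17
  a_7 = 2·-17 + -3·20 + 0·20 + -1·5 = -99
  a_8 = 2·-99 + -3·-17 + 0·20 + -1·20 = -167
  a_9 = 2·-167 + -3·-99 + 0·-17 + -1·20 = -57
  a_10 = 2·-57 + -3·-167 + 0·-99 + -1·-17 = 404

2,-3,0,-1 ; 404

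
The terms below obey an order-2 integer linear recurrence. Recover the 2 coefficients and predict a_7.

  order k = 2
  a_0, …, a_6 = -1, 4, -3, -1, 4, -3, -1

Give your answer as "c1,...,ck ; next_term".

-1,-1 ; 4

  a_2 = -1·4 + -1·-1 = -3
  a_3 = -1·-3 + -1·4 = -1
  a_4 = -1·-1 + -1·-3 = 4
  a_5 = -1·4 + -1·-1 = -3
  a_6 = -1·-3 + -1·4 = -1
  a_7 = -1·-1 + -1·-3 = 4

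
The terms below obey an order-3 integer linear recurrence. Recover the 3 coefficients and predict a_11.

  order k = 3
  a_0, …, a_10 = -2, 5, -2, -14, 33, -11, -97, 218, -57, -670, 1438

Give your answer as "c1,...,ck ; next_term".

-1,-2,3 ; -269

  a_3 = -1·-2 + -2·5 + 3·-2 = -14
  a_4 = -1·-14 + -2·-2 + 3·5 = 33
  a_5 = -1·33 + -2·-14 + 3·-2 = -11
  a_6 = -1·-11 + -2·33 + 3·-14 = -97
  a_7 = -1·-97 + -2·-11 + 3·33 = 218
  a_8 = -1·218 + -2·-97 + 3·-11 = -57
  a_9 = -1·-57 + -2·218 + 3·-97 = -670
  a_10 = -1·-670 + -2·-57 + 3·218 = 1438
  a_11 = -1·1438 + -2·-670 + 3·-57 = -269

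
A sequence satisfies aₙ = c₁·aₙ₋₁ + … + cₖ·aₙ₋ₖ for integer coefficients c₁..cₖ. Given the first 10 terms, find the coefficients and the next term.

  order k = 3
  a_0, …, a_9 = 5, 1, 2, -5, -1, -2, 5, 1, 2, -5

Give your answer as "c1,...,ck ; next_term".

0,0,-1 ; -1

  a_3 = 0·2 + 0·1 + -1·5 = -5
  a_4 = 0·-5 + 0·2 + -1·1 = -1
  a_5 = 0·-1 + 0·-5 + -1·2 = -2
  a_6 = 0·-2 + 0·-1 + -1·-5 = 5
  a_7 = 0·5 + 0·-2 + -1·-1 = 1
  a_8 = 0·1 + 0·5 + -1·-2 = 2
  a_9 = 0·2 + 0·1 + -1·5 = -5
  a_10 = 0·-5 + 0·2 + -1·1 = -1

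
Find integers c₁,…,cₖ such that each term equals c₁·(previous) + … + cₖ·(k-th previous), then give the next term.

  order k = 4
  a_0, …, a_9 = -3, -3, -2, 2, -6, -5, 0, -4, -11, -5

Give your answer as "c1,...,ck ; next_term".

  a_4 = 0·2 + 0·-2 + 1·-3 + 1·-3 = -6
  a_5 = 0·-6 + 0·2 + 1·-2 + 1·-3 = -5
  a_6 = 0·-5 + 0·-6 + 1·2 + 1·-2 = 0
  a_7 = 0·0 + 0·-5 + 1·-6 + 1·2 = -4
  a_8 = 0·-4 + 0·0 + 1·-5 + 1·-6 = -11
  a_9 = 0·-11 + 0·-4 + 1·0 + 1·-5 = -5
  a_10 = 0·-5 + 0·-11 + 1·-4 + 1·0 = -4

0,0,1,1 ; -4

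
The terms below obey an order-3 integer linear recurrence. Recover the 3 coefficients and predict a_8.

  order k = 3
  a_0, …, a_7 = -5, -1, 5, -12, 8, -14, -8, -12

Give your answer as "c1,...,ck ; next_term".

0,2,2 ; -44

  a_3 = 0·5 + 2·-1 + 2·-5 = -12
  a_4 = 0·-12 + 2·5 + 2·-1 = 8
  a_5 = 0·8 + 2·-12 + 2·5 = -14
  a_6 = 0·-14 + 2·8 + 2·-12 = -8
  a_7 = 0·-8 + 2·-14 + 2·8 = -12
  a_8 = 0·-12 + 2·-8 + 2·-14 = -44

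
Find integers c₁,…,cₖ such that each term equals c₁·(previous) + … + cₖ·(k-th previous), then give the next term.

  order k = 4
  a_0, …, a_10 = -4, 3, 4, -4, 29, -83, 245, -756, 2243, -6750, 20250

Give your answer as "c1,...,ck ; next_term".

  a_4 = -2·-4 + 3·4 + -1·3 + -3·-4 = 29
  a_5 = -2·29 + 3·-4 + -1·4 + -3·3 = -83
  a_6 = -2·-83 + 3·29 + -1·-4 + -3·4 = 245
  a_7 = -2·245 + 3·-83 + -1·29 + -3·-4 = -756
  a_8 = -2·-756 + 3·245 + -1·-83 + -3·29 = 2243
  a_9 = -2·2243 + 3·-756 + -1·245 + -3·-83 = -6750
  a_10 = -2·-6750 + 3·2243 + -1·-756 + -3·245 = 20250
  a_11 = -2·20250 + 3·-6750 + -1·2243 + -3·-756 = -60725

-2,3,-1,-3 ; -60725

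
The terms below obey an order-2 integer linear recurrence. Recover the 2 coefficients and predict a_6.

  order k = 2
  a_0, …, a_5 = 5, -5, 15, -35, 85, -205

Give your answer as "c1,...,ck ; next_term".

-2,1 ; 495

  a_2 = -2·-5 + 1·5 = 15
  a_3 = -2·15 + 1·-5 = -35
  a_4 = -2·-35 + 1·15 = 85
  a_5 = -2·85 + 1·-35 = -205
  a_6 = -2·-205 + 1·85 = 495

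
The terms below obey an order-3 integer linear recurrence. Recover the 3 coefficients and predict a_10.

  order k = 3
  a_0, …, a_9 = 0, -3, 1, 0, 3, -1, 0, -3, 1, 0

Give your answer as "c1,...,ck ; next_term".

0,0,-1 ; 3

  a_3 = 0·1 + 0·-3 + -1·0 = 0
  a_4 = 0·0 + 0·1 + -1·-3 = 3
  a_5 = 0·3 + 0·0 + -1·1 = -1
  a_6 = 0·-1 + 0·3 + -1·0 = 0
  a_7 = 0·0 + 0·-1 + -1·3 = -3
  a_8 = 0·-3 + 0·0 + -1·-1 = 1
  a_9 = 0·1 + 0·-3 + -1·0 = 0
  a_10 = 0·0 + 0·1 + -1·-3 = 3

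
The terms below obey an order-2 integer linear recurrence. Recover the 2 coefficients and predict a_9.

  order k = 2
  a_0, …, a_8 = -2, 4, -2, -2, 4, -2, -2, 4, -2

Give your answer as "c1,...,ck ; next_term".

  a_2 = -1·4 + -1·-2 = -2
  a_3 = -1·-2 + -1·4 = -2
  a_4 = -1·-2 + -1·-2 = 4
  a_5 = -1·4 + -1·-2 = -2
  a_6 = -1·-2 + -1·4 = -2
  a_7 = -1·-2 + -1·-2 = 4
  a_8 = -1·4 + -1·-2 = -2
  a_9 = -1·-2 + -1·4 = -2

-1,-1 ; -2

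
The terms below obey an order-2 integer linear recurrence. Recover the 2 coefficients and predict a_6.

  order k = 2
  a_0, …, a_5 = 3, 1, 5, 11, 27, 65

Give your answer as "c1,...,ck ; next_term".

  a_2 = 2·1 + 1·3 = 5
  a_3 = 2·5 + 1·1 = 11
  a_4 = 2·11 + 1·5 = 27
  a_5 = 2·27 + 1·11 = 65
  a_6 = 2·65 + 1·27 = 157

2,1 ; 157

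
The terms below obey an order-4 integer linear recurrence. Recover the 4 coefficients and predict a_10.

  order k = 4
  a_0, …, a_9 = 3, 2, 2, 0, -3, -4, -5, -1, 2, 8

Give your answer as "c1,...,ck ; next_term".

0,1,-1,-1 ; 8

  a_4 = 0·0 + 1·2 + -1·2 + -1·3 = -3
  a_5 = 0·-3 + 1·0 + -1·2 + -1·2 = -4
  a_6 = 0·-4 + 1·-3 + -1·0 + -1·2 = -5
  a_7 = 0·-5 + 1·-4 + -1·-3 + -1·0 = -1
  a_8 = 0·-1 + 1·-5 + -1·-4 + -1·-3 = 2
  a_9 = 0·2 + 1·-1 + -1·-5 + -1·-4 = 8
  a_10 = 0·8 + 1·2 + -1·-1 + -1·-5 = 8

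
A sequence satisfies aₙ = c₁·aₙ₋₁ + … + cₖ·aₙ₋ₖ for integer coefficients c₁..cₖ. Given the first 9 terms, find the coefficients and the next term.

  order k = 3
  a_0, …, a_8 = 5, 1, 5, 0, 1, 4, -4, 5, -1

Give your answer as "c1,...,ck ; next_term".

-1,0,1 ; -3

  a_3 = -1·5 + 0·1 + 1·5 = 0
  a_4 = -1·0 + 0·5 + 1·1 = 1
  a_5 = -1·1 + 0·0 + 1·5 = 4
  a_6 = -1·4 + 0·1 + 1·0 = -4
  a_7 = -1·-4 + 0·4 + 1·1 = 5
  a_8 = -1·5 + 0·-4 + 1·4 = -1
  a_9 = -1·-1 + 0·5 + 1·-4 = -3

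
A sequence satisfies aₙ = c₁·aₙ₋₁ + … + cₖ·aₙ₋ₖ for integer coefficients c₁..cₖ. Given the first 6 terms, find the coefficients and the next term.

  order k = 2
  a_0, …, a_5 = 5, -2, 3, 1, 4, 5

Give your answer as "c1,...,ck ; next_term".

  a_2 = 1·-2 + 1·5 = 3
  a_3 = 1·3 + 1·-2 = 1
  a_4 = 1·1 + 1·3 = 4
  a_5 = 1·4 + 1·1 = 5
  a_6 = 1·5 + 1·4 = 9

1,1 ; 9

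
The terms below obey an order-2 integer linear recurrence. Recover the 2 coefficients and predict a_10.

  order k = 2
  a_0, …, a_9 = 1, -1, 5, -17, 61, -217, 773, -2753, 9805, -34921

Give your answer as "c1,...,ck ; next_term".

  a_2 = -3·-1 + 2·1 = 5
  a_3 = -3·5 + 2·-1 = -17
  a_4 = -3·-17 + 2·5 = 61
  a_5 = -3·61 + 2·-17 = -217
  a_6 = -3·-217 + 2·61 = 773
  a_7 = -3·773 + 2·-217 = -2753
  a_8 = -3·-2753 + 2·773 = 9805
  a_9 = -3·9805 + 2·-2753 = -34921
  a_10 = -3·-34921 + 2·9805 = 124373

-3,2 ; 124373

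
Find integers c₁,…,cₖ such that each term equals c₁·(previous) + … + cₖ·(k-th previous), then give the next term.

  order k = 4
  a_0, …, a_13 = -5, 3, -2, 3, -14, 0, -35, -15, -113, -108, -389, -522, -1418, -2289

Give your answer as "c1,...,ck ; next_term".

1,2,-1,2 ; -5381

  a_4 = 1·3 + 2·-2 + -1·3 + 2·-5 = -14
  a_5 = 1·-14 + 2·3 + -1·-2 + 2·3 = 0
  a_6 = 1·0 + 2·-14 + -1·3 + 2·-2 = -35
  a_7 = 1·-35 + 2·0 + -1·-14 + 2·3 = -15
  a_8 = 1·-15 + 2·-35 + -1·0 + 2·-14 = -113
  a_9 = 1·-113 + 2·-15 + -1·-35 + 2·0 = -108
  a_10 = 1·-108 + 2·-113 + -1·-15 + 2·-35 = -389
  a_11 = 1·-389 + 2·-108 + -1·-113 + 2·-15 = -522
  a_12 = 1·-522 + 2·-389 + -1·-108 + 2·-113 = -1418
  a_13 = 1·-1418 + 2·-522 + -1·-389 + 2·-108 = -2289
  a_14 = 1·-2289 + 2·-1418 + -1·-522 + 2·-389 = -5381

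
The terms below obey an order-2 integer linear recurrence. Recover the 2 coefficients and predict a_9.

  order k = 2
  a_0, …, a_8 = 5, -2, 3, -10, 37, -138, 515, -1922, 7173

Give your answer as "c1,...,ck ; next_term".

  a_2 = -4·-2 + -1·5 = 3
  a_3 = -4·3 + -1·-2 = -10
  a_4 = -4·-10 + -1·3 = 37
  a_5 = -4·37 + -1·-10 = -138
  a_6 = -4·-138 + -1·37 = 515
  a_7 = -4·515 + -1·-138 = -1922
  a_8 = -4·-1922 + -1·515 = 7173
  a_9 = -4·7173 + -1·-1922 = -26770

-4,-1 ; -26770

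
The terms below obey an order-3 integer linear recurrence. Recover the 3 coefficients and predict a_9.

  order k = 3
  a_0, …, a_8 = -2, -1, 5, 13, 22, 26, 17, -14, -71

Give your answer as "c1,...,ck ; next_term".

  a_3 = 2·5 + -1·-1 + -1·-2 = 13
  a_4 = 2·13 + -1·5 + -1·-1 = 22
  a_5 = 2·22 + -1·13 + -1·5 = 26
  a_6 = 2·26 + -1·22 + -1·13 = 17
  a_7 = 2·17 + -1·26 + -1·22 = -14
  a_8 = 2·-14 + -1·17 + -1·26 = -71
  a_9 = 2·-71 + -1·-14 + -1·17 = -145

2,-1,-1 ; -145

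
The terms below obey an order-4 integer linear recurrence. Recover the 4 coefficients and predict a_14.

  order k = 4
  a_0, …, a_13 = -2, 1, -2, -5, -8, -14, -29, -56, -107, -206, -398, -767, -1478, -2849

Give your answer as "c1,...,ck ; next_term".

1,1,1,1 ; -5492

  a_4 = 1·-5 + 1·-2 + 1·1 + 1·-2 = -8
  a_5 = 1·-8 + 1·-5 + 1·-2 + 1·1 = -14
  a_6 = 1·-14 + 1·-8 + 1·-5 + 1·-2 = -29
  a_7 = 1·-29 + 1·-14 + 1·-8 + 1·-5 = -56
  a_8 = 1·-56 + 1·-29 + 1·-14 + 1·-8 = -107
  a_9 = 1·-107 + 1·-56 + 1·-29 + 1·-14 = -206
  a_10 = 1·-206 + 1·-107 + 1·-56 + 1·-29 = -398
  a_11 = 1·-398 + 1·-206 + 1·-107 + 1·-56 = -767
  a_12 = 1·-767 + 1·-398 + 1·-206 + 1·-107 = -1478
  a_13 = 1·-1478 + 1·-767 + 1·-398 + 1·-206 = -2849
  a_14 = 1·-2849 + 1·-1478 + 1·-767 + 1·-398 = -5492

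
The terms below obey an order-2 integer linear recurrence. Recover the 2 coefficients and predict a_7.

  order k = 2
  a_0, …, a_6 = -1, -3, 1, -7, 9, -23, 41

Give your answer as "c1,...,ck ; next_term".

  a_2 = -1·-3 + 2·-1 = 1
  a_3 = -1·1 + 2·-3 = -7
  a_4 = -1·-7 + 2·1 = 9
  a_5 = -1·9 + 2·-7 = -23
  a_6 = -1·-23 + 2·9 = 41
  a_7 = -1·41 + 2·-23 = -87

-1,2 ; -87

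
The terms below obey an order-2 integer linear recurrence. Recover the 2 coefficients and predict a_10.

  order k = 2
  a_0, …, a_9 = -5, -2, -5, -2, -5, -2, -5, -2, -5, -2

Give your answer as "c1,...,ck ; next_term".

  a_2 = 0·-2 + 1·-5 = -5
  a_3 = 0·-5 + 1·-2 = -2
  a_4 = 0·-2 + 1·-5 = -5
  a_5 = 0·-5 + 1·-2 = -2
  a_6 = 0·-2 + 1·-5 = -5
  a_7 = 0·-5 + 1·-2 = -2
  a_8 = 0·-2 + 1·-5 = -5
  a_9 = 0·-5 + 1·-2 = -2
  a_10 = 0·-2 + 1·-5 = -5

0,1 ; -5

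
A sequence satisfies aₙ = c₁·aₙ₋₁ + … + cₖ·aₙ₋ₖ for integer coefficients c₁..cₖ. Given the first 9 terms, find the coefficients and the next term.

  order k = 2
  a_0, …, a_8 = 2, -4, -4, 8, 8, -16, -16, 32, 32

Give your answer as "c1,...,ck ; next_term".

0,-2 ; -64

  a_2 = 0·-4 + -2·2 = -4
  a_3 = 0·-4 + -2·-4 = 8
  a_4 = 0·8 + -2·-4 = 8
  a_5 = 0·8 + -2·8 = -16
  a_6 = 0·-16 + -2·8 = -16
  a_7 = 0·-16 + -2·-16 = 32
  a_8 = 0·32 + -2·-16 = 32
  a_9 = 0·32 + -2·32 = -64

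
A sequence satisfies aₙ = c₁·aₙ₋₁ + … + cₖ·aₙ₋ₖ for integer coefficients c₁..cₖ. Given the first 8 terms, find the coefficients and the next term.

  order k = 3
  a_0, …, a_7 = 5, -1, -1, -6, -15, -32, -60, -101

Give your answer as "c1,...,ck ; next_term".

  a_3 = 3·-1 + -2·-1 + -1·5 = -6
  a_4 = 3·-6 + -2·-1 + -1·-1 = -15
  a_5 = 3·-15 + -2·-6 + -1·-1 = -32
  a_6 = 3·-32 + -2·-15 + -1·-6 = -60
  a_7 = 3·-60 + -2·-32 + -1·-15 = -101
  a_8 = 3·-101 + -2·-60 + -1·-32 = -151

3,-2,-1 ; -151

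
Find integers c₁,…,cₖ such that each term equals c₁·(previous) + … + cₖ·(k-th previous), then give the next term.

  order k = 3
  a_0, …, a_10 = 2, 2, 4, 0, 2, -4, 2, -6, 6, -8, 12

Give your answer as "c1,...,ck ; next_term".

  a_3 = 0·4 + 1·2 + -1·2 = 0
  a_4 = 0·0 + 1·4 + -1·2 = 2
  a_5 = 0·2 + 1·0 + -1·4 = -4
  a_6 = 0·-4 + 1·2 + -1·0 = 2
  a_7 = 0·2 + 1·-4 + -1·2 = -6
  a_8 = 0·-6 + 1·2 + -1·-4 = 6
  a_9 = 0·6 + 1·-6 + -1·2 = -8
  a_10 = 0·-8 + 1·6 + -1·-6 = 12
  a_11 = 0·12 + 1·-8 + -1·6 = -14

0,1,-1 ; -14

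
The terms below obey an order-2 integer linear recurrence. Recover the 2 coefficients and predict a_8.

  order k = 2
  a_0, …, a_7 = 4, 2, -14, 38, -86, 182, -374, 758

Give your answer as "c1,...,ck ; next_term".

  a_2 = -3·2 + -2·4 = -14
  a_3 = -3·-14 + -2·2 = 38
  a_4 = -3·38 + -2·-14 = -86
  a_5 = -3·-86 + -2·38 = 182
  a_6 = -3·182 + -2·-86 = -374
  a_7 = -3·-374 + -2·182 = 758
  a_8 = -3·758 + -2·-374 = -1526

-3,-2 ; -1526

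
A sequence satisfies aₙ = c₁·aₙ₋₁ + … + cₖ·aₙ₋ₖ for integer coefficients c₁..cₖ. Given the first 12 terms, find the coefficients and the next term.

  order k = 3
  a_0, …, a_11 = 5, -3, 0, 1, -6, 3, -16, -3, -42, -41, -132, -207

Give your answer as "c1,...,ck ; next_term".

  a_3 = 0·0 + 3·-3 + 2·5 = 1
  a_4 = 0·1 + 3·0 + 2·-3 = -6
  a_5 = 0·-6 + 3·1 + 2·0 = 3
  a_6 = 0·3 + 3·-6 + 2·1 = -16
  a_7 = 0·-16 + 3·3 + 2·-6 = -3
  a_8 = 0·-3 + 3·-16 + 2·3 = -42
  a_9 = 0·-42 + 3·-3 + 2·-16 = -41
  a_10 = 0·-41 + 3·-42 + 2·-3 = -132
  a_11 = 0·-132 + 3·-41 + 2·-42 = -207
  a_12 = 0·-207 + 3·-132 + 2·-41 = -478

0,3,2 ; -478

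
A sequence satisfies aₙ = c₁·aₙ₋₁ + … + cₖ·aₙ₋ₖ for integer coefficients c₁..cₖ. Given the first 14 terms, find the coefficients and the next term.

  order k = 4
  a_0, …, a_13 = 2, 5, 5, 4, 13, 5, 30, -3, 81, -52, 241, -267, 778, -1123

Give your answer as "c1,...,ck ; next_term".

  a_4 = -1·4 + 2·5 + 1·5 + 1·2 = 13
  a_5 = -1·13 + 2·4 + 1·5 + 1·5 = 5
  a_6 = -1·5 + 2·13 + 1·4 + 1·5 = 30
  a_7 = -1·30 + 2·5 + 1·13 + 1·4 = -3
  a_8 = -1·-3 + 2·30 + 1·5 + 1·13 = 81
  a_9 = -1·81 + 2·-3 + 1·30 + 1·5 = -52
  a_10 = -1·-52 + 2·81 + 1·-3 + 1·30 = 241
  a_11 = -1·241 + 2·-52 + 1·81 + 1·-3 = -267
  a_12 = -1·-267 + 2·241 + 1·-52 + 1·81 = 778
  a_13 = -1·778 + 2·-267 + 1·241 + 1·-52 = -1123
  a_14 = -1·-1123 + 2·778 + 1·-267 + 1·241 = 2653

-1,2,1,1 ; 2653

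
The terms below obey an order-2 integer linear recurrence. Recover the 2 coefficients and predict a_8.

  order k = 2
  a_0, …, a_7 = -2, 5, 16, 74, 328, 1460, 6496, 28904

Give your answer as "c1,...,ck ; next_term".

4,2 ; 128608

  a_2 = 4·5 + 2·-2 = 16
  a_3 = 4·16 + 2·5 = 74
  a_4 = 4·74 + 2·16 = 328
  a_5 = 4·328 + 2·74 = 1460
  a_6 = 4·1460 + 2·328 = 6496
  a_7 = 4·6496 + 2·1460 = 28904
  a_8 = 4·28904 + 2·6496 = 128608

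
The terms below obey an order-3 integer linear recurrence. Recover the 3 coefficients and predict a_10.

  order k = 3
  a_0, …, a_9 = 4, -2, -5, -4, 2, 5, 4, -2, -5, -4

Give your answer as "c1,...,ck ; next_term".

  a_3 = 0·-5 + 0·-2 + -1·4 = -4
  a_4 = 0·-4 + 0·-5 + -1·-2 = 2
  a_5 = 0·2 + 0·-4 + -1·-5 = 5
  a_6 = 0·5 + 0·2 + -1·-4 = 4
  a_7 = 0·4 + 0·5 + -1·2 = -2
  a_8 = 0·-2 + 0·4 + -1·5 = -5
  a_9 = 0·-5 + 0·-2 + -1·4 = -4
  a_10 = 0·-4 + 0·-5 + -1·-2 = 2

0,0,-1 ; 2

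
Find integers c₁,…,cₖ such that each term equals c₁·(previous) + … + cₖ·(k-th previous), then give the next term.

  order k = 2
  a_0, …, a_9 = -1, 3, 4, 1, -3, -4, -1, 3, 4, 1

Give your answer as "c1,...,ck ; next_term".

  a_2 = 1·3 + -1·-1 = 4
  a_3 = 1·4 + -1·3 = 1
  a_4 = 1·1 + -1·4 = -3
  a_5 = 1·-3 + -1·1 = -4
  a_6 = 1·-4 + -1·-3 = -1
  a_7 = 1·-1 + -1·-4 = 3
  a_8 = 1·3 + -1·-1 = 4
  a_9 = 1·4 + -1·3 = 1
  a_10 = 1·1 + -1·4 = -3

1,-1 ; -3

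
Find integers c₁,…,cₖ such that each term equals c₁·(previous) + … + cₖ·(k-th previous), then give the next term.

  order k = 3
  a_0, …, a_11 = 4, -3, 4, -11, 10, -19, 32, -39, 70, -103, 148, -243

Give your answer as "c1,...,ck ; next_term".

0,1,-2 ; 354

  a_3 = 0·4 + 1·-3 + -2·4 = -11
  a_4 = 0·-11 + 1·4 + -2·-3 = 10
  a_5 = 0·10 + 1·-11 + -2·4 = -19
  a_6 = 0·-19 + 1·10 + -2·-11 = 32
  a_7 = 0·32 + 1·-19 + -2·10 = -39
  a_8 = 0·-39 + 1·32 + -2·-19 = 70
  a_9 = 0·70 + 1·-39 + -2·32 = -103
  a_10 = 0·-103 + 1·70 + -2·-39 = 148
  a_11 = 0·148 + 1·-103 + -2·70 = -243
  a_12 = 0·-243 + 1·148 + -2·-103 = 354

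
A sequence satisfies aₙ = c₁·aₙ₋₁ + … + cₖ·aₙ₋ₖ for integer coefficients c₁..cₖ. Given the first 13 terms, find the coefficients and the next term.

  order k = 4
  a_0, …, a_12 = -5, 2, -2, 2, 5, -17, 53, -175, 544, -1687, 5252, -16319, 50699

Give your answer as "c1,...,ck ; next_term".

  a_4 = -3·2 + 0·-2 + -2·2 + -3·-5 = 5
  a_5 = -3·5 + 0·2 + -2·-2 + -3·2 = -17
  a_6 = -3·-17 + 0·5 + -2·2 + -3·-2 = 53
  a_7 = -3·53 + 0·-17 + -2·5 + -3·2 = -175
  a_8 = -3·-175 + 0·53 + -2·-17 + -3·5 = 544
  a_9 = -3·544 + 0·-175 + -2·53 + -3·-17 = -1687
  a_10 = -3·-1687 + 0·544 + -2·-175 + -3·53 = 5252
  a_11 = -3·5252 + 0·-1687 + -2·544 + -3·-175 = -16319
  a_12 = -3·-16319 + 0·5252 + -2·-1687 + -3·544 = 50699
  a_13 = -3·50699 + 0·-16319 + -2·5252 + -3·-1687 = -157540

-3,0,-2,-3 ; -157540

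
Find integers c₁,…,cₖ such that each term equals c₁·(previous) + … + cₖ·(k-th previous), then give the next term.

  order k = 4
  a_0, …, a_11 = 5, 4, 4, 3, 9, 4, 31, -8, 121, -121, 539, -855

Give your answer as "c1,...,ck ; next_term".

  a_4 = 0·3 + 4·4 + -3·4 + 1·5 = 9
  a_5 = 0·9 + 4·3 + -3·4 + 1·4 = 4
  a_6 = 0·4 + 4·9 + -3·3 + 1·4 = 31
  a_7 = 0·31 + 4·4 + -3·9 + 1·3 = -8
  a_8 = 0·-8 + 4·31 + -3·4 + 1·9 = 121
  a_9 = 0·121 + 4·-8 + -3·31 + 1·4 = -121
  a_10 = 0·-121 + 4·121 + -3·-8 + 1·31 = 539
  a_11 = 0·539 + 4·-121 + -3·121 + 1·-8 = -855
  a_12 = 0·-855 + 4·539 + -3·-121 + 1·121 = 2640

0,4,-3,1 ; 2640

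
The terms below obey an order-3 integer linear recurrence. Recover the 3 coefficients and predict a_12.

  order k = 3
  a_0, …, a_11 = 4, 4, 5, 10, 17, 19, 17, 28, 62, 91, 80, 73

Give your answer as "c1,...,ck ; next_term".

2,-3,3 ; 179

  a_3 = 2·5 + -3·4 + 3·4 = 10
  a_4 = 2·10 + -3·5 + 3·4 = 17
  a_5 = 2·17 + -3·10 + 3·5 = 19
  a_6 = 2·19 + -3·17 + 3·10 = 17
  a_7 = 2·17 + -3·19 + 3·17 = 28
  a_8 = 2·28 + -3·17 + 3·19 = 62
  a_9 = 2·62 + -3·28 + 3·17 = 91
  a_10 = 2·91 + -3·62 + 3·28 = 80
  a_11 = 2·80 + -3·91 + 3·62 = 73
  a_12 = 2·73 + -3·80 + 3·91 = 179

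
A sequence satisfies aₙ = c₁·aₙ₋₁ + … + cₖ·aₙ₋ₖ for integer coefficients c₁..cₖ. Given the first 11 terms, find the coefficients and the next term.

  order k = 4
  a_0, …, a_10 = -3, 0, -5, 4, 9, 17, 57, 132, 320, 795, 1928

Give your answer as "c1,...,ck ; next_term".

  a_4 = 2·4 + 1·-5 + 1·0 + -2·-3 = 9
  a_5 = 2·9 + 1·4 + 1·-5 + -2·0 = 17
  a_6 = 2·17 + 1·9 + 1·4 + -2·-5 = 57
  a_7 = 2·57 + 1·17 + 1·9 + -2·4 = 132
  a_8 = 2·132 + 1·57 + 1·17 + -2·9 = 320
  a_9 = 2·320 + 1·132 + 1·57 + -2·17 = 795
  a_10 = 2·795 + 1·320 + 1·132 + -2·57 = 1928
  a_11 = 2·1928 + 1·795 + 1·320 + -2·132 = 4707

2,1,1,-2 ; 4707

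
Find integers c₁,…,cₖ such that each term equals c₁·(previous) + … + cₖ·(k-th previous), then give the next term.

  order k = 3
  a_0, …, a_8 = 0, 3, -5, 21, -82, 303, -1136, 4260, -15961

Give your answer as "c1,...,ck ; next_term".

-3,2,-3 ; 59811

  a_3 = -3·-5 + 2·3 + -3·0 = 21
  a_4 = -3·21 + 2·-5 + -3·3 = -82
  a_5 = -3·-82 + 2·21 + -3·-5 = 303
  a_6 = -3·303 + 2·-82 + -3·21 = -1136
  a_7 = -3·-1136 + 2·303 + -3·-82 = 4260
  a_8 = -3·4260 + 2·-1136 + -3·303 = -15961
  a_9 = -3·-15961 + 2·4260 + -3·-1136 = 59811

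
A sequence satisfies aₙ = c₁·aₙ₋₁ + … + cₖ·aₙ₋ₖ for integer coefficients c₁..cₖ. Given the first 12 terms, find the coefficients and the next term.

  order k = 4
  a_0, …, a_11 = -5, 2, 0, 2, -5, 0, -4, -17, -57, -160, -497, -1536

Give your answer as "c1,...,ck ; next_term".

2,2,3,3 ; -4717

  a_4 = 2·2 + 2·0 + 3·2 + 3·-5 = -5
  a_5 = 2·-5 + 2·2 + 3·0 + 3·2 = 0
  a_6 = 2·0 + 2·-5 + 3·2 + 3·0 = -4
  a_7 = 2·-4 + 2·0 + 3·-5 + 3·2 = -17
  a_8 = 2·-17 + 2·-4 + 3·0 + 3·-5 = -57
  a_9 = 2·-57 + 2·-17 + 3·-4 + 3·0 = -160
  a_10 = 2·-160 + 2·-57 + 3·-17 + 3·-4 = -497
  a_11 = 2·-497 + 2·-160 + 3·-57 + 3·-17 = -1536
  a_12 = 2·-1536 + 2·-497 + 3·-160 + 3·-57 = -4717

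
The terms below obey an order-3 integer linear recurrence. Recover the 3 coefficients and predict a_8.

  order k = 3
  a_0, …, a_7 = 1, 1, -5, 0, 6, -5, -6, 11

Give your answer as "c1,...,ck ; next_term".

  a_3 = 0·-5 + -1·1 + 1·1 = 0
  a_4 = 0·0 + -1·-5 + 1·1 = 6
  a_5 = 0·6 + -1·0 + 1·-5 = -5
  a_6 = 0·-5 + -1·6 + 1·0 = -6
  a_7 = 0·-6 + -1·-5 + 1·6 = 11
  a_8 = 0·11 + -1·-6 + 1·-5 = 1

0,-1,1 ; 1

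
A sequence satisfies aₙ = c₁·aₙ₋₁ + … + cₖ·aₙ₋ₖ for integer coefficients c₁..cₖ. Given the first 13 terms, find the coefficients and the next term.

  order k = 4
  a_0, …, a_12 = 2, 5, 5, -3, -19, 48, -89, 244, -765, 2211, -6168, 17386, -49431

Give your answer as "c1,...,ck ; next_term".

-3,-2,-4,1 ; 140404

  a_4 = -3·-3 + -2·5 + -4·5 + 1·2 = -19
  a_5 = -3·-19 + -2·-3 + -4·5 + 1·5 = 48
  a_6 = -3·48 + -2·-19 + -4·-3 + 1·5 = -89
  a_7 = -3·-89 + -2·48 + -4·-19 + 1·-3 = 244
  a_8 = -3·244 + -2·-89 + -4·48 + 1·-19 = -765
  a_9 = -3·-765 + -2·244 + -4·-89 + 1·48 = 2211
  a_10 = -3·2211 + -2·-765 + -4·244 + 1·-89 = -6168
  a_11 = -3·-6168 + -2·2211 + -4·-765 + 1·244 = 17386
  a_12 = -3·17386 + -2·-6168 + -4·2211 + 1·-765 = -49431
  a_13 = -3·-49431 + -2·17386 + -4·-6168 + 1·2211 = 140404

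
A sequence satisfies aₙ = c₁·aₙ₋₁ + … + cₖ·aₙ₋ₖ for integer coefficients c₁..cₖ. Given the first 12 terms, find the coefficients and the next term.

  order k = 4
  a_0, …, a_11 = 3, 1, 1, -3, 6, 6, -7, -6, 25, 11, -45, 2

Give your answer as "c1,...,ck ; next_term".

0,-1,1,2 ; 106

  a_4 = 0·-3 + -1·1 + 1·1 + 2·3 = 6
  a_5 = 0·6 + -1·-3 + 1·1 + 2·1 = 6
  a_6 = 0·6 + -1·6 + 1·-3 + 2·1 = -7
  a_7 = 0·-7 + -1·6 + 1·6 + 2·-3 = -6
  a_8 = 0·-6 + -1·-7 + 1·6 + 2·6 = 25
  a_9 = 0·25 + -1·-6 + 1·-7 + 2·6 = 11
  a_10 = 0·11 + -1·25 + 1·-6 + 2·-7 = -45
  a_11 = 0·-45 + -1·11 + 1·25 + 2·-6 = 2
  a_12 = 0·2 + -1·-45 + 1·11 + 2·25 = 106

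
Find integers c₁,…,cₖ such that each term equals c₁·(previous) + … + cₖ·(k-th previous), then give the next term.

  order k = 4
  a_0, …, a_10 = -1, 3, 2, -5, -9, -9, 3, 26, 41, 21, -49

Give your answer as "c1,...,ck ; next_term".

  a_4 = 1·-5 + -1·2 + -1·3 + -1·-1 = -9
  a_5 = 1·-9 + -1·-5 + -1·2 + -1·3 = -9
  a_6 = 1·-9 + -1·-9 + -1·-5 + -1·2 = 3
  a_7 = 1·3 + -1·-9 + -1·-9 + -1·-5 = 26
  a_8 = 1·26 + -1·3 + -1·-9 + -1·-9 = 41
  a_9 = 1·41 + -1·26 + -1·3 + -1·-9 = 21
  a_10 = 1·21 + -1·41 + -1·26 + -1·3 = -49
  a_11 = 1·-49 + -1·21 + -1·41 + -1·26 = -137

1,-1,-1,-1 ; -137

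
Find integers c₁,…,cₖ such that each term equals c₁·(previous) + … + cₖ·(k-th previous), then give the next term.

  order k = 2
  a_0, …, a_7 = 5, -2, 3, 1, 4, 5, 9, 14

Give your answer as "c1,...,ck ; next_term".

1,1 ; 23

  a_2 = 1·-2 + 1·5 = 3
  a_3 = 1·3 + 1·-2 = 1
  a_4 = 1·1 + 1·3 = 4
  a_5 = 1·4 + 1·1 = 5
  a_6 = 1·5 + 1·4 = 9
  a_7 = 1·9 + 1·5 = 14
  a_8 = 1·14 + 1·9 = 23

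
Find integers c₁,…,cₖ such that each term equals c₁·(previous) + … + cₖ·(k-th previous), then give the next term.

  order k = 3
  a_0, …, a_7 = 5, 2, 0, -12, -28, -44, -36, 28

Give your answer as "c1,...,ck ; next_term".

  a_3 = 2·0 + -1·2 + -2·5 = -12
  a_4 = 2·-12 + -1·0 + -2·2 = -28
  a_5 = 2·-28 + -1·-12 + -2·0 = -44
  a_6 = 2·-44 + -1·-28 + -2·-12 = -36
  a_7 = 2·-36 + -1·-44 + -2·-28 = 28
  a_8 = 2·28 + -1·-36 + -2·-44 = 180

2,-1,-2 ; 180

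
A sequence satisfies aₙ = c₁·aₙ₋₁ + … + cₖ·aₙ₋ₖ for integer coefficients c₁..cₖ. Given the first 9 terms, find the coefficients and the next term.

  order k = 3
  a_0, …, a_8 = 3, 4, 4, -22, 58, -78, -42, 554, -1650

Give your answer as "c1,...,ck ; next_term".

-3,-4,2 ; 2650

  a_3 = -3·4 + -4·4 + 2·3 = -22
  a_4 = -3·-22 + -4·4 + 2·4 = 58
  a_5 = -3·58 + -4·-22 + 2·4 = -78
  a_6 = -3·-78 + -4·58 + 2·-22 = -42
  a_7 = -3·-42 + -4·-78 + 2·58 = 554
  a_8 = -3·554 + -4·-42 + 2·-78 = -1650
  a_9 = -3·-1650 + -4·554 + 2·-42 = 2650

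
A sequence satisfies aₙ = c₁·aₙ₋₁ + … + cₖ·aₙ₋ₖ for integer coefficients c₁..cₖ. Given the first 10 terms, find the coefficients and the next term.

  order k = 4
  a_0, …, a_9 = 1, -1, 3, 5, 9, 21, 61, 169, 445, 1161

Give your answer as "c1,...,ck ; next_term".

  a_4 = 3·5 + -2·3 + 2·-1 + 2·1 = 9
  a_5 = 3·9 + -2·5 + 2·3 + 2·-1 = 21
  a_6 = 3·21 + -2·9 + 2·5 + 2·3 = 61
  a_7 = 3·61 + -2·21 + 2·9 + 2·5 = 169
  a_8 = 3·169 + -2·61 + 2·21 + 2·9 = 445
  a_9 = 3·445 + -2·169 + 2·61 + 2·21 = 1161
  a_10 = 3·1161 + -2·445 + 2·169 + 2·61 = 3053

3,-2,2,2 ; 3053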